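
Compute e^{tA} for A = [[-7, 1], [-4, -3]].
e^{tA} = [[(1 - 2*t)*e^{-5*t}, t*e^{-5*t}], [-4*t*e^{-5*t}, (2*t + 1)*e^{-5*t}]]

A has Jordan form J = [[-5, 1], [0, -5]] with A = PJP^{-1}, so e^{tA} = P e^{tJ} P^{-1}.

For a Jordan block J_k(λ), e^{tJ_k(λ)} = e^{λt} · (I + tN + t^2 N^2/2! + ... + t^{k-1} N^{k-1}/(k-1)!) where N is the nilpotent superdiagonal part.

Assembling the blocks and conjugating back gives the entries of e^{tA} as shown above.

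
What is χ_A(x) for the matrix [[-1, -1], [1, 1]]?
xI - A = [[x + 1, 1], [-1, x - 1]].

Expanding det(xI - A) along the first row:
det(xI - A) = + (x + 1)·det([[x - 1]]) - (1)·det([[-1]]).

Evaluating gives χ_A(x) = x^2.

χ_A(x) = x^2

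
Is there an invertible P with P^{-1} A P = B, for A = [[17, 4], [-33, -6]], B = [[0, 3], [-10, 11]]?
Yes.

Two matrices over a field are similar if and only if they have the same invariant factors.

Both A and B have characteristic polynomial (x - 6)(x - 5) and minimal polynomial (x - 6)(x - 5). Computing further, both have invariant factors (x - 6)(x - 5). Hence A and B are similar.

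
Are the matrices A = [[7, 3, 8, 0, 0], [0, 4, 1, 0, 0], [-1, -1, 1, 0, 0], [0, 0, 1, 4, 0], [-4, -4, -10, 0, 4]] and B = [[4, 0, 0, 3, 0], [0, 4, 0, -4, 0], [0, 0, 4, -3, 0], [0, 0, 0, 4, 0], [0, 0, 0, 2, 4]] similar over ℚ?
Both have characteristic polynomial (x - 4)^5, but the minimal polynomial of A is (x - 4)^3 while the minimal polynomial of B is (x - 4)^2. The minimal polynomial is a similarity invariant, so A and B are not similar.

No.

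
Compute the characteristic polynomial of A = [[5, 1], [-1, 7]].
xI - A = [[x - 5, -1], [1, x - 7]].

Expanding det(xI - A) along the first row:
det(xI - A) = + (x - 5)·det([[x - 7]]) - (-1)·det([[1]]).

Evaluating gives χ_A(x) = x^2 - 12x + 36 = (x - 6)^2.

χ_A(x) = (x - 6)^2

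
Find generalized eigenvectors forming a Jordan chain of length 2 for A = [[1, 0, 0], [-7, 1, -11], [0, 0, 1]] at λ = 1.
v_1 = [[3, 1, -2]]^T, v_2 = [[0, 1, 0]]^T

We seek v_1 ∈ ker((A - I)^2) \ ker(A - I), then set v_{i+1} = (A - I) v_i.

One such chain is v_1 = [[3, 1, -2]]^T, v_2 = [[0, 1, 0]]^T. Check: (A - I) v_2 = [[0, 0, 0]]^T = 0.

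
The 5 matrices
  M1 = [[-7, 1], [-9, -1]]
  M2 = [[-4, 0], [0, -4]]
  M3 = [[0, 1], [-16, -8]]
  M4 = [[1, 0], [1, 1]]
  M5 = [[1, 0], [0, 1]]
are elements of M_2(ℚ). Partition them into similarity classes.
Characteristic polynomials: χ_{M1} = (x + 4)^2, χ_{M2} = (x + 4)^2, χ_{M3} = (x + 4)^2, χ_{M4} = (x - 1)^2, χ_{M5} = (x - 1)^2.

{M1, M3}: invariant factors (x + 4)^2.

{M2}: invariant factors x + 4, x + 4.

{M4}: invariant factors (x - 1)^2.

{M5}: invariant factors x - 1, x - 1.

Matrices are similar if and only if their invariant-factor lists agree; the partition into similarity classes is {M1, M3}, {M2}, {M4}, {M5}.

4 classes: {M1, M3}, {M2}, {M4}, {M5}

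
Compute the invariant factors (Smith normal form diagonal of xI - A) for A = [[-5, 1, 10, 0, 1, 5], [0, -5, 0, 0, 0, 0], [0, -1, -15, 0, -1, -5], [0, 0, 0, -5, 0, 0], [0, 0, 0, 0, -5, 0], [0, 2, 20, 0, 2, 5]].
The Jordan structure of A has elementary divisors (x + 5)^2, (x + 5), (x + 5), (x + 5), (x + 5). Arranging the block sizes at each eigenvalue in decreasing order and taking row products gives the invariant factors.

Invariant factors (smallest first, each dividing the next): x + 5, x + 5, x + 5, x + 5, (x + 5)^2.

Check: the last factor (x + 5)^2 is the minimal polynomial, and the product (x + 5)^6 is the characteristic polynomial.

x + 5, x + 5, x + 5, x + 5, (x + 5)^2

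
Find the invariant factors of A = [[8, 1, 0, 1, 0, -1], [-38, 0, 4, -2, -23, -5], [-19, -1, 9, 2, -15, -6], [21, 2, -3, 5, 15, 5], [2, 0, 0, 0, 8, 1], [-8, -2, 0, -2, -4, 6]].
The Jordan structure of A has elementary divisors (x - 6)^3, (x - 6)^3. Arranging the block sizes at each eigenvalue in decreasing order and taking row products gives the invariant factors.

Invariant factors (smallest first, each dividing the next): (x - 6)^3, (x - 6)^3.

Check: the last factor (x - 6)^3 is the minimal polynomial, and the product (x - 6)^6 is the characteristic polynomial.

(x - 6)^3, (x - 6)^3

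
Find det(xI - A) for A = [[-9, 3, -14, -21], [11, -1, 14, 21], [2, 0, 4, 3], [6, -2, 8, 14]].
χ_A(x) = (x - 2)^4

xI - A = [[x + 9, -3, 14, 21], [-11, x + 1, -14, -21], [-2, 0, x - 4, -3], [-6, 2, -8, x - 14]].

Expanding det(xI - A) along the first row:
det(xI - A) = + (x + 9)·det([[x + 1, -14, -21], [0, x - 4, -3], [2, -8, x - 14]]) - (-3)·det([[-11, -14, -21], [-2, x - 4, -3], [-6, -8, x - 14]]) + (14)·det([[-11, x + 1, -21], [-2, 0, -3], [-6, 2, x - 14]]) - (21)·det([[-11, x + 1, -14], [-2, 0, x - 4], [-6, 2, -8]]).

Evaluating gives χ_A(x) = x^4 - 8x^3 + 24x^2 - 32x + 16 = (x - 2)^4.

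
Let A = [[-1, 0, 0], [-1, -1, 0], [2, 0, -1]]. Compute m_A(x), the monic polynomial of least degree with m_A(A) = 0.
The characteristic polynomial factors as (x + 1)^3. The minimal polynomial is ∏(x - λ)^{k_λ} where k_λ is the size of the largest Jordan block at λ.

For λ = -1: rank(A + I) = 1, and the largest Jordan block has size 2 (the smallest k with rank((A + I)^k) = rank((A + I)^(k+1))).

So m_A(x) = (x + 1)^2.

m_A(x) = (x + 1)^2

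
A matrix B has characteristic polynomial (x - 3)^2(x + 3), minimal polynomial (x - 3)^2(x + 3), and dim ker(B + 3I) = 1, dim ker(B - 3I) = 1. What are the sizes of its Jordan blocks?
Jordan blocks: (-3, 1), (3, 2)

λ = -3: algebraic multiplicity 1 (exponent in χ_B), largest block size 1 (exponent in m_B), 1 block (geometric multiplicity). This forces block sizes [1].
λ = 3: algebraic multiplicity 2 (exponent in χ_B), largest block size 2 (exponent in m_B), 1 block (geometric multiplicity). This forces block sizes [2].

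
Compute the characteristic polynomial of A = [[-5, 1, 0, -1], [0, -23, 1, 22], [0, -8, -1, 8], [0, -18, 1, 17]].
xI - A = [[x + 5, -1, 0, 1], [0, x + 23, -1, -22], [0, 8, x + 1, -8], [0, 18, -1, x - 17]].

Expanding det(xI - A) along the first row:
det(xI - A) = + (x + 5)·det([[x + 23, -1, -22], [8, x + 1, -8], [18, -1, x - 17]]) - (-1)·det([[0, -1, -22], [0, x + 1, -8], [0, -1, x - 17]]) + (0)·det([[0, x + 23, -22], [0, 8, -8], [0, 18, x - 17]]) - (1)·det([[0, x + 23, -1], [0, 8, x + 1], [0, 18, -1]]).

Evaluating gives χ_A(x) = x^4 + 12x^3 + 46x^2 + 60x + 25 = (x + 1)^2(x + 5)^2.

χ_A(x) = (x + 1)^2(x + 5)^2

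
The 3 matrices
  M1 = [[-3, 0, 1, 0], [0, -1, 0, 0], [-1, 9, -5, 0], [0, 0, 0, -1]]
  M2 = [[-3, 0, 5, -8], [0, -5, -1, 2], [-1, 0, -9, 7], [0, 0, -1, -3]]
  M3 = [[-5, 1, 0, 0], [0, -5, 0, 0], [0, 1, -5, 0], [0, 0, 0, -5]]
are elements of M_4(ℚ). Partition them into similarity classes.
Characteristic polynomials: χ_{M1} = (x + 1)^2(x + 4)^2, χ_{M2} = (x + 5)^4, χ_{M3} = (x + 5)^4.

{M1}: invariant factors x + 1, (x + 1)(x + 4)^2.

{M2}: invariant factors x + 5, (x + 5)^3.

{M3}: invariant factors x + 5, x + 5, (x + 5)^2.

Matrices are similar if and only if their invariant-factor lists agree; the partition into similarity classes is {M1}, {M2}, {M3}.

3 classes: {M1}, {M2}, {M3}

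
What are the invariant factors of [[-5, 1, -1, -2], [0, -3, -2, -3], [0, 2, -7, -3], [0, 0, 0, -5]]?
The Jordan structure of A has elementary divisors (x + 5)^2, (x + 5)^2. Arranging the block sizes at each eigenvalue in decreasing order and taking row products gives the invariant factors.

Invariant factors (smallest first, each dividing the next): (x + 5)^2, (x + 5)^2.

Check: the last factor (x + 5)^2 is the minimal polynomial, and the product (x + 5)^4 is the characteristic polynomial.

(x + 5)^2, (x + 5)^2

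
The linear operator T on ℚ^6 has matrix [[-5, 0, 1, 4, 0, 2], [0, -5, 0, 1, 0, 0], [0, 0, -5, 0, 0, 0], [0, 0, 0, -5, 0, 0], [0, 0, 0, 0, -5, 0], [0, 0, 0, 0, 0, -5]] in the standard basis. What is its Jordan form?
The characteristic polynomial is det(xI - A) = (x + 5)^6, so the eigenvalues are -5 (algebraic multiplicity 6).

For λ = -5: rank(A + 5I) = 2, rank((A + 5I)^2) = 0. The eigenspace has dimension 6 - 2 = 4, so there are 4 Jordan blocks; the rank sequence gives block sizes [2, 2, 1, 1].

Assembling the blocks gives the Jordan form J above.

J = [[-5, 1, 0, 0, 0, 0], [0, -5, 0, 0, 0, 0], [0, 0, -5, 1, 0, 0], [0, 0, 0, -5, 0, 0], [0, 0, 0, 0, -5, 0], [0, 0, 0, 0, 0, -5]]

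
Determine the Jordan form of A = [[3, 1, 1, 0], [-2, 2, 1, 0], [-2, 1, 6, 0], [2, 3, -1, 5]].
J = [[3, 1, 0, 0], [0, 3, 0, 0], [0, 0, 5, 0], [0, 0, 0, 5]]

The characteristic polynomial is det(xI - A) = (x - 5)^2(x - 3)^2, so the eigenvalues are 3 (algebraic multiplicity 2), 5 (algebraic multiplicity 2).

For λ = 3: rank(A - 3I) = 3, rank((A - 3I)^2) = 2. The eigenspace has dimension 4 - 3 = 1, so there is 1 Jordan block; the rank sequence gives block sizes [2].

For λ = 5: rank(A - 5I) = 2. The eigenspace has dimension 4 - 2 = 2, so there are 2 Jordan blocks; the rank sequence gives block sizes [1, 1].

Assembling the blocks gives the Jordan form J above.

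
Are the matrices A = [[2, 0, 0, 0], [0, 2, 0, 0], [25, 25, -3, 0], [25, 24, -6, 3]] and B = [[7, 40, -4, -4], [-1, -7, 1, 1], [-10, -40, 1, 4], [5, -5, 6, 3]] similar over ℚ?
Both have characteristic polynomial (x - 3)(x - 2)^2(x + 3), but the minimal polynomial of A is (x - 3)(x - 2)(x + 3) while the minimal polynomial of B is (x - 3)(x - 2)^2(x + 3). The minimal polynomial is a similarity invariant, so A and B are not similar.

No.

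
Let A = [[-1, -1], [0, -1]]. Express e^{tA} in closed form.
A has Jordan form J = [[-1, 1], [0, -1]] with A = PJP^{-1}, so e^{tA} = P e^{tJ} P^{-1}.

For a Jordan block J_k(λ), e^{tJ_k(λ)} = e^{λt} · (I + tN + t^2 N^2/2! + ... + t^{k-1} N^{k-1}/(k-1)!) where N is the nilpotent superdiagonal part.

Assembling the blocks and conjugating back gives the entries of e^{tA} as shown above.

e^{tA} = [[e^{-t}, -t*e^{-t}], [0, e^{-t}]]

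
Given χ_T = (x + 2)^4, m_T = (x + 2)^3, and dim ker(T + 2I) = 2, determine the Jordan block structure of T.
Jordan blocks: (-2, 3), (-2, 1)

λ = -2: algebraic multiplicity 4 (exponent in χ_T), largest block size 3 (exponent in m_T), 2 blocks (geometric multiplicity). These force block sizes [3, 1].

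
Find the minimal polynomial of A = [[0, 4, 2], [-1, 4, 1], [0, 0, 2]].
m_A(x) = (x - 2)^2

The characteristic polynomial factors as (x - 2)^3. The minimal polynomial is ∏(x - λ)^{k_λ} where k_λ is the size of the largest Jordan block at λ.

For λ = 2: rank(A - 2I) = 1, and the largest Jordan block has size 2 (the smallest k with rank((A - 2I)^k) = rank((A - 2I)^(k+1))).

So m_A(x) = (x - 2)^2.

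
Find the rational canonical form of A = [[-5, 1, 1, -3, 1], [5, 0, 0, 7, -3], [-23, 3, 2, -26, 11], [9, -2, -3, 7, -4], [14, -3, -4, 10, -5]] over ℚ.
R = [[0, 0, 0, 0, 0], [1, 0, 0, 0, 4], [0, 1, 0, 0, -11], [0, 0, 1, 0, 9], [0, 0, 0, 1, -1]]

The invariant factors of A (the non-unit diagonal entries of the Smith normal form of xI - A over ℚ[x]) are x(x - 1)^3(x + 4), each dividing the next. The characteristic polynomial is their product, x(x - 1)^3(x + 4).

The rational canonical form is the block-diagonal matrix of companion matrices C(f_i):
R = [[0, 0, 0, 0, 0], [1, 0, 0, 0, 4], [0, 1, 0, 0, -11], [0, 0, 1, 0, 9], [0, 0, 0, 1, -1]].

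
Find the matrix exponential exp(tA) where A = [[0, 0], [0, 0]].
e^{tA} = [[1, 0], [0, 1]]

A has Jordan form J = [[0, 0], [0, 0]] with A = PJP^{-1}, so e^{tA} = P e^{tJ} P^{-1}.

For a Jordan block J_k(λ), e^{tJ_k(λ)} = e^{λt} · (I + tN + t^2 N^2/2! + ... + t^{k-1} N^{k-1}/(k-1)!) where N is the nilpotent superdiagonal part.

Assembling the blocks and conjugating back gives the entries of e^{tA} as shown above.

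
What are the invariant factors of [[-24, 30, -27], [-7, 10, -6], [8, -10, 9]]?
x^2(x + 5)

The Jordan structure of A has elementary divisors (x + 5), x^2. Arranging the block sizes at each eigenvalue in decreasing order and taking row products gives the invariant factors.

Invariant factors (smallest first, each dividing the next): x^2(x + 5).

Check: the last factor x^2(x + 5) is the minimal polynomial, and the product x^2(x + 5) is the characteristic polynomial.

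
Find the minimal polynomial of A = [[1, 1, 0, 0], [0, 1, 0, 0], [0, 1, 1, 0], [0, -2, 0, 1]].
m_A(x) = (x - 1)^2

The characteristic polynomial factors as (x - 1)^4. The minimal polynomial is ∏(x - λ)^{k_λ} where k_λ is the size of the largest Jordan block at λ.

For λ = 1: rank(A - I) = 1, and the largest Jordan block has size 2 (the smallest k with rank((A - I)^k) = rank((A - I)^(k+1))).

So m_A(x) = (x - 1)^2.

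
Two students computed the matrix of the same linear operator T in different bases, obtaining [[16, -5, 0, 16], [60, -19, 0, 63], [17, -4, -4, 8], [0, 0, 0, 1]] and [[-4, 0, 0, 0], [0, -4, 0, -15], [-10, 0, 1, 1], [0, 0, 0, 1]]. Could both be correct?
Both have characteristic polynomial (x - 1)^2(x + 4)^2, but the minimal polynomial of A is (x - 1)^2(x + 4)^2 while the minimal polynomial of B is (x - 1)^2(x + 4). The minimal polynomial is a similarity invariant, so A and B are not similar.

No.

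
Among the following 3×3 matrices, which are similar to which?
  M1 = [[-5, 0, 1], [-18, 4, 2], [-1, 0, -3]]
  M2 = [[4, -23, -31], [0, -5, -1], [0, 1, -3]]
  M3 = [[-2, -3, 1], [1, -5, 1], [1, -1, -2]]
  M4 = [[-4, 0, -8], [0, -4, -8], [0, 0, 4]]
Characteristic polynomials: χ_{M1} = (x - 4)(x + 4)^2, χ_{M2} = (x - 4)(x + 4)^2, χ_{M3} = (x + 3)^3, χ_{M4} = (x - 4)(x + 4)^2.

{M1, M2}: invariant factors (x - 4)(x + 4)^2.

{M3}: invariant factors (x + 3)^3.

{M4}: invariant factors x + 4, (x - 4)(x + 4).

Matrices are similar if and only if their invariant-factor lists agree; the partition into similarity classes is {M1, M2}, {M3}, {M4}.

3 classes: {M1, M2}, {M3}, {M4}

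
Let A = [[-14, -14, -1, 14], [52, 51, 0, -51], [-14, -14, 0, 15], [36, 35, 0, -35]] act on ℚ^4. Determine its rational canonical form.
R = [[0, 0, 0, 16], [1, 0, 0, -36], [0, 1, 0, 14], [0, 0, 1, 2]]

The invariant factors of A (the non-unit diagonal entries of the Smith normal form of xI - A over ℚ[x]) are (x - 2)(x + 4)(x^2 - 4x + 2), each dividing the next. The characteristic polynomial is their product, (x - 2)(x + 4)(x^2 - 4x + 2).

The rational canonical form is the block-diagonal matrix of companion matrices C(f_i):
R = [[0, 0, 0, 16], [1, 0, 0, -36], [0, 1, 0, 14], [0, 0, 1, 2]].

Note the characteristic polynomial does not split into linear factors over ℚ, so A has no Jordan form over ℚ; the rational canonical form exists over any field.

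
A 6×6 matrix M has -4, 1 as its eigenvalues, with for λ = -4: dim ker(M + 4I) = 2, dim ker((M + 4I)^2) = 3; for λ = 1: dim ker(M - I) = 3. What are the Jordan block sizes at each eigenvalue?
λ = -4: successive nullity increments [2, 1] count blocks of size ≥ k; block sizes are [2, 1].
λ = 1: successive nullity increments [3] count blocks of size ≥ k; block sizes are [1, 1, 1].

Jordan blocks: (-4, 2), (-4, 1), (1, 1), (1, 1), (1, 1)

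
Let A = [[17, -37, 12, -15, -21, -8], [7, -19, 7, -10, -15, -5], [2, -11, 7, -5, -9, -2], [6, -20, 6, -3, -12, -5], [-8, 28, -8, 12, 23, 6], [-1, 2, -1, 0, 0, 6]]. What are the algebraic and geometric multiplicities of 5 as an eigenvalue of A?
algebraic multiplicity 5, geometric multiplicity 2

The characteristic polynomial is (x - 6)(x - 5)^5, so the factor x - 5 appears with exponent 5: the algebraic multiplicity is 5.

rank(A - 5I) = 4, so the eigenspace has dimension 6 - 4 = 2: the geometric multiplicity is 2.

Since 2 < 5, A is not diagonalizable.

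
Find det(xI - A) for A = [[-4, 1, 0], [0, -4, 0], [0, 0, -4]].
χ_A(x) = (x + 4)^3

xI - A = [[x + 4, -1, 0], [0, x + 4, 0], [0, 0, x + 4]].

Expanding det(xI - A) along the first row:
det(xI - A) = + (x + 4)·det([[x + 4, 0], [0, x + 4]]) - (-1)·det([[0, 0], [0, x + 4]]) + (0)·det([[0, x + 4], [0, 0]]).

Evaluating gives χ_A(x) = x^3 + 12x^2 + 48x + 64 = (x + 4)^3.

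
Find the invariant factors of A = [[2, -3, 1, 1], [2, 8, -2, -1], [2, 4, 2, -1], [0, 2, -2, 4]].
(x - 4)^2, (x - 4)^2

The Jordan structure of A has elementary divisors (x - 4)^2, (x - 4)^2. Arranging the block sizes at each eigenvalue in decreasing order and taking row products gives the invariant factors.

Invariant factors (smallest first, each dividing the next): (x - 4)^2, (x - 4)^2.

Check: the last factor (x - 4)^2 is the minimal polynomial, and the product (x - 4)^4 is the characteristic polynomial.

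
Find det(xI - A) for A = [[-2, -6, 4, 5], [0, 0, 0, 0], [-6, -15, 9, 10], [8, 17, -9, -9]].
xI - A = [[x + 2, 6, -4, -5], [0, x, 0, 0], [6, 15, x - 9, -10], [-8, -17, 9, x + 9]].

Expanding det(xI - A) along the first row:
det(xI - A) = + (x + 2)·det([[x, 0, 0], [15, x - 9, -10], [-17, 9, x + 9]]) - (6)·det([[0, 0, 0], [6, x - 9, -10], [-8, 9, x + 9]]) + (-4)·det([[0, x, 0], [6, 15, -10], [-8, -17, x + 9]]) - (-5)·det([[0, x, 0], [6, 15, x - 9], [-8, -17, 9]]).

Evaluating gives χ_A(x) = x^4 + 2x^3 - 7x^2 + 4x = x(x - 1)^2(x + 4).

χ_A(x) = x(x - 1)^2(x + 4)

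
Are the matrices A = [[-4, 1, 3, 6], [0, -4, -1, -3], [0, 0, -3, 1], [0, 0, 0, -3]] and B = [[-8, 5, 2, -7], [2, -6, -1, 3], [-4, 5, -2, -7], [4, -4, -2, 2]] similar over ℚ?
No.

Both have characteristic polynomial (x + 3)^2(x + 4)^2, but the minimal polynomial of A is (x + 3)^2(x + 4)^2 while the minimal polynomial of B is (x + 3)^2(x + 4). The minimal polynomial is a similarity invariant, so A and B are not similar.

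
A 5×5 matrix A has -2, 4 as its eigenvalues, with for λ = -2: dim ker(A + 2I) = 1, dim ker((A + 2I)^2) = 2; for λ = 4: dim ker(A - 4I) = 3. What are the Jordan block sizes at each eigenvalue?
λ = -2: successive nullity increments [1, 1] count blocks of size ≥ k; block sizes are [2].
λ = 4: successive nullity increments [3] count blocks of size ≥ k; block sizes are [1, 1, 1].

Jordan blocks: (-2, 2), (4, 1), (4, 1), (4, 1)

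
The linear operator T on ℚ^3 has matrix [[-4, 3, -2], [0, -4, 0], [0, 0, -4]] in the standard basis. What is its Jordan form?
The characteristic polynomial is det(xI - A) = (x + 4)^3, so the eigenvalues are -4 (algebraic multiplicity 3).

For λ = -4: rank(A + 4I) = 1, rank((A + 4I)^2) = 0. The eigenspace has dimension 3 - 1 = 2, so there are 2 Jordan blocks; the rank sequence gives block sizes [2, 1].

Assembling the blocks gives the Jordan form J above.

J = [[-4, 1, 0], [0, -4, 0], [0, 0, -4]]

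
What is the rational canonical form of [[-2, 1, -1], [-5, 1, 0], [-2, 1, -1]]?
R = [[0, 0, 0], [1, 0, -2], [0, 1, -2]]

The invariant factors of A (the non-unit diagonal entries of the Smith normal form of xI - A over ℚ[x]) are x(x^2 + 2x + 2), each dividing the next. The characteristic polynomial is their product, x(x^2 + 2x + 2).

The rational canonical form is the block-diagonal matrix of companion matrices C(f_i):
R = [[0, 0, 0], [1, 0, -2], [0, 1, -2]].

Note the characteristic polynomial does not split into linear factors over ℚ, so A has no Jordan form over ℚ; the rational canonical form exists over any field.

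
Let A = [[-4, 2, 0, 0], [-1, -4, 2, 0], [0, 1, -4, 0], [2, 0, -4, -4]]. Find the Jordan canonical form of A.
The characteristic polynomial is det(xI - A) = (x + 4)^4, so the eigenvalues are -4 (algebraic multiplicity 4).

For λ = -4: rank(A + 4I) = 2, rank((A + 4I)^2) = 1, rank((A + 4I)^3) = 0. The eigenspace has dimension 4 - 2 = 2, so there are 2 Jordan blocks; the rank sequence gives block sizes [3, 1].

Assembling the blocks gives the Jordan form J above.

J = [[-4, 1, 0, 0], [0, -4, 1, 0], [0, 0, -4, 0], [0, 0, 0, -4]]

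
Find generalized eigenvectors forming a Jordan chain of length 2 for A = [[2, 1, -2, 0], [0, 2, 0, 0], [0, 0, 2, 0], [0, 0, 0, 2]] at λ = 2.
v_1 = [[0, 1, 0, 0]]^T, v_2 = [[1, 0, 0, 0]]^T

We seek v_1 ∈ ker((A - 2I)^2) \ ker(A - 2I), then set v_{i+1} = (A - 2I) v_i.

One such chain is v_1 = [[0, 1, 0, 0]]^T, v_2 = [[1, 0, 0, 0]]^T. Check: (A - 2I) v_2 = [[0, 0, 0, 0]]^T = 0.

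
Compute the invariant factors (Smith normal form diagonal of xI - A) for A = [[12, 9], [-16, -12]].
The Jordan structure of A has elementary divisors x^2. Arranging the block sizes at each eigenvalue in decreasing order and taking row products gives the invariant factors.

Invariant factors (smallest first, each dividing the next): x^2.

Check: the last factor x^2 is the minimal polynomial, and the product x^2 is the characteristic polynomial.

x^2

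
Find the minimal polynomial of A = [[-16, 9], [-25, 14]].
m_A(x) = (x + 1)^2

The characteristic polynomial factors as (x + 1)^2. The minimal polynomial is ∏(x - λ)^{k_λ} where k_λ is the size of the largest Jordan block at λ.

For λ = -1: rank(A + I) = 1, and the largest Jordan block has size 2 (the smallest k with rank((A + I)^k) = rank((A + I)^(k+1))).

So m_A(x) = (x + 1)^2.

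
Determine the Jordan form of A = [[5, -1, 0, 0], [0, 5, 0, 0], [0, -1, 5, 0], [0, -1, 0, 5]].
J = [[5, 1, 0, 0], [0, 5, 0, 0], [0, 0, 5, 0], [0, 0, 0, 5]]

The characteristic polynomial is det(xI - A) = (x - 5)^4, so the eigenvalues are 5 (algebraic multiplicity 4).

For λ = 5: rank(A - 5I) = 1, rank((A - 5I)^2) = 0. The eigenspace has dimension 4 - 1 = 3, so there are 3 Jordan blocks; the rank sequence gives block sizes [2, 1, 1].

Assembling the blocks gives the Jordan form J above.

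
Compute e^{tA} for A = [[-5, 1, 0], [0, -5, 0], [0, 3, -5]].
e^{tA} = [[e^{-5*t}, t*e^{-5*t}, 0], [0, e^{-5*t}, 0], [0, 3*t*e^{-5*t}, e^{-5*t}]]

A has Jordan form J = [[-5, 1, 0], [0, -5, 0], [0, 0, -5]] with A = PJP^{-1}, so e^{tA} = P e^{tJ} P^{-1}.

For a Jordan block J_k(λ), e^{tJ_k(λ)} = e^{λt} · (I + tN + t^2 N^2/2! + ... + t^{k-1} N^{k-1}/(k-1)!) where N is the nilpotent superdiagonal part.

Assembling the blocks and conjugating back gives the entries of e^{tA} as shown above.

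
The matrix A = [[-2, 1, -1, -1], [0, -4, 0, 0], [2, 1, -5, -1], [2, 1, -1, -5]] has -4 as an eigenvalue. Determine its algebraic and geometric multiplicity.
algebraic multiplicity 4, geometric multiplicity 3

The characteristic polynomial is (x + 4)^4, so the factor x + 4 appears with exponent 4: the algebraic multiplicity is 4.

rank(A + 4I) = 1, so the eigenspace has dimension 4 - 1 = 3: the geometric multiplicity is 3.

Since 3 < 4, A is not diagonalizable.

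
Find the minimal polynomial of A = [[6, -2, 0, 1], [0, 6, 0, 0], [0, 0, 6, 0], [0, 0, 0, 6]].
The characteristic polynomial factors as (x - 6)^4. The minimal polynomial is ∏(x - λ)^{k_λ} where k_λ is the size of the largest Jordan block at λ.

For λ = 6: rank(A - 6I) = 1, and the largest Jordan block has size 2 (the smallest k with rank((A - 6I)^k) = rank((A - 6I)^(k+1))).

So m_A(x) = (x - 6)^2.

m_A(x) = (x - 6)^2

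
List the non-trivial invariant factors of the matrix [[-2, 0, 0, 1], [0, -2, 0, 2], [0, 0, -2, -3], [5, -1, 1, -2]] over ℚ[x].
x + 2, (x + 2)^3

The Jordan structure of A has elementary divisors (x + 2)^3, (x + 2). Arranging the block sizes at each eigenvalue in decreasing order and taking row products gives the invariant factors.

Invariant factors (smallest first, each dividing the next): x + 2, (x + 2)^3.

Check: the last factor (x + 2)^3 is the minimal polynomial, and the product (x + 2)^4 is the characteristic polynomial.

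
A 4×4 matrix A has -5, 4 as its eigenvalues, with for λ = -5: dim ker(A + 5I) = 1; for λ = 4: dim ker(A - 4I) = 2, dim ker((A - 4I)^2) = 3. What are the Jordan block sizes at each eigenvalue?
Jordan blocks: (-5, 1), (4, 2), (4, 1)

λ = -5: successive nullity increments [1] count blocks of size ≥ k; block sizes are [1].
λ = 4: successive nullity increments [2, 1] count blocks of size ≥ k; block sizes are [2, 1].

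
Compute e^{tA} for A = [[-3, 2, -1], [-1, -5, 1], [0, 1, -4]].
e^{tA} = [[(-t^2/2 + t + 1)*e^{-4*t}, t*(4 - t)*e^{-4*t}/2, t*(t - 2)*e^{-4*t}/2], [-t*e^{-4*t}, (1 - t)*e^{-4*t}, t*e^{-4*t}], [-t^2*e^{-4*t}/2, t*(2 - t)*e^{-4*t}/2, (t^2 + 2)*e^{-4*t}/2]]

A has Jordan form J = [[-4, 1, 0], [0, -4, 1], [0, 0, -4]] with A = PJP^{-1}, so e^{tA} = P e^{tJ} P^{-1}.

For a Jordan block J_k(λ), e^{tJ_k(λ)} = e^{λt} · (I + tN + t^2 N^2/2! + ... + t^{k-1} N^{k-1}/(k-1)!) where N is the nilpotent superdiagonal part.

Assembling the blocks and conjugating back gives the entries of e^{tA} as shown above.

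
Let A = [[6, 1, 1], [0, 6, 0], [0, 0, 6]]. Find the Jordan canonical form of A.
J = [[6, 1, 0], [0, 6, 0], [0, 0, 6]]

The characteristic polynomial is det(xI - A) = (x - 6)^3, so the eigenvalues are 6 (algebraic multiplicity 3).

For λ = 6: rank(A - 6I) = 1, rank((A - 6I)^2) = 0. The eigenspace has dimension 3 - 1 = 2, so there are 2 Jordan blocks; the rank sequence gives block sizes [2, 1].

Assembling the blocks gives the Jordan form J above.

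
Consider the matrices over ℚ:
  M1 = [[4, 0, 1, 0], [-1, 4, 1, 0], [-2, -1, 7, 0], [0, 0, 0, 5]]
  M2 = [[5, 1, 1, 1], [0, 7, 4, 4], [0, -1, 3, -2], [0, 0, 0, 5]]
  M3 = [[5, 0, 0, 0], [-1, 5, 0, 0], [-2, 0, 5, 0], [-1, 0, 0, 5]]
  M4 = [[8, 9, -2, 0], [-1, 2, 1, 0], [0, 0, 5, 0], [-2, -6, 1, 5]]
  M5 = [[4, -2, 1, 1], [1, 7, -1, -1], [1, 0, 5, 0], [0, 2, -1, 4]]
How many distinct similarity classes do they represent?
2 classes: {M1, M2, M4, M5}, {M3}

Characteristic polynomials: χ_{M1} = (x - 5)^4, χ_{M2} = (x - 5)^4, χ_{M3} = (x - 5)^4, χ_{M4} = (x - 5)^4, χ_{M5} = (x - 5)^4.

{M1, M2, M4, M5}: invariant factors x - 5, (x - 5)^3.

{M3}: invariant factors x - 5, x - 5, (x - 5)^2.

Matrices are similar if and only if their invariant-factor lists agree; the partition into similarity classes is {M1, M2, M4, M5}, {M3}.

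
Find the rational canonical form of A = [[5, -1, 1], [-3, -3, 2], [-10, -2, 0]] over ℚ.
R = [[0, 0, 16], [1, 0, 4], [0, 1, 2]]

The invariant factors of A (the non-unit diagonal entries of the Smith normal form of xI - A over ℚ[x]) are (x - 4)(x^2 + 2x + 4), each dividing the next. The characteristic polynomial is their product, (x - 4)(x^2 + 2x + 4).

The rational canonical form is the block-diagonal matrix of companion matrices C(f_i):
R = [[0, 0, 16], [1, 0, 4], [0, 1, 2]].

Note the characteristic polynomial does not split into linear factors over ℚ, so A has no Jordan form over ℚ; the rational canonical form exists over any field.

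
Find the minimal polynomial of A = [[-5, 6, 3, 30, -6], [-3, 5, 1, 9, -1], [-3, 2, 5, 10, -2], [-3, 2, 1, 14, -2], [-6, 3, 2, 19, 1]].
The characteristic polynomial factors as (x - 4)^5. The minimal polynomial is ∏(x - λ)^{k_λ} where k_λ is the size of the largest Jordan block at λ.

For λ = 4: rank(A - 4I) = 2, and the largest Jordan block has size 2 (the smallest k with rank((A - 4I)^k) = rank((A - 4I)^(k+1))).

So m_A(x) = (x - 4)^2.

m_A(x) = (x - 4)^2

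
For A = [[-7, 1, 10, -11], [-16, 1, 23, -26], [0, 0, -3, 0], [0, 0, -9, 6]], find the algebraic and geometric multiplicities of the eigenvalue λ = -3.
The characteristic polynomial is (x - 6)(x + 3)^3, so the factor x + 3 appears with exponent 3: the algebraic multiplicity is 3.

rank(A + 3I) = 3, so the eigenspace has dimension 4 - 3 = 1: the geometric multiplicity is 1.

Since 1 < 3, A is not diagonalizable.

algebraic multiplicity 3, geometric multiplicity 1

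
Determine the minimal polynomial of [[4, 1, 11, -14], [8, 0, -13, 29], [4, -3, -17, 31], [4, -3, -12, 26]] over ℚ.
The characteristic polynomial factors as (x - 6)^3(x + 5). The minimal polynomial is ∏(x - λ)^{k_λ} where k_λ is the size of the largest Jordan block at λ.

For λ = -5: rank(A + 5I) = 3, and the largest Jordan block has size 1 (the smallest k with rank((A + 5I)^k) = rank((A + 5I)^(k+1))).
For λ = 6: rank(A - 6I) = 3, and the largest Jordan block has size 3 (the smallest k with rank((A - 6I)^k) = rank((A - 6I)^(k+1))).

So m_A(x) = (x - 6)^3(x + 5).

m_A(x) = (x - 6)^3(x + 5)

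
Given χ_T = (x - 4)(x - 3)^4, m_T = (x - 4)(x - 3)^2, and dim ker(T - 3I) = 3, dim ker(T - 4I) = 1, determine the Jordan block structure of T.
λ = 3: algebraic multiplicity 4 (exponent in χ_T), largest block size 2 (exponent in m_T), 3 blocks (geometric multiplicity). These force block sizes [2, 1, 1].
λ = 4: algebraic multiplicity 1 (exponent in χ_T), largest block size 1 (exponent in m_T), 1 block (geometric multiplicity). This forces block sizes [1].

Jordan blocks: (3, 2), (3, 1), (3, 1), (4, 1)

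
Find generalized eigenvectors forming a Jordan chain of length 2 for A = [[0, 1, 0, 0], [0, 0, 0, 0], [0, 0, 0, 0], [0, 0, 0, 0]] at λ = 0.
v_1 = [[1, 1, 0, 1]]^T, v_2 = [[1, 0, 0, 0]]^T

We seek v_1 ∈ ker(A^2) \ ker(A), then set v_{i+1} = A v_i.

One such chain is v_1 = [[1, 1, 0, 1]]^T, v_2 = [[1, 0, 0, 0]]^T. Check: A v_2 = [[0, 0, 0, 0]]^T = 0.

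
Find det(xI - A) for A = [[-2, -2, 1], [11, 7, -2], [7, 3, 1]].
χ_A(x) = (x - 2)^3

xI - A = [[x + 2, 2, -1], [-11, x - 7, 2], [-7, -3, x - 1]].

Expanding det(xI - A) along the first row:
det(xI - A) = + (x + 2)·det([[x - 7, 2], [-3, x - 1]]) - (2)·det([[-11, 2], [-7, x - 1]]) + (-1)·det([[-11, x - 7], [-7, -3]]).

Evaluating gives χ_A(x) = x^3 - 6x^2 + 12x - 8 = (x - 2)^3.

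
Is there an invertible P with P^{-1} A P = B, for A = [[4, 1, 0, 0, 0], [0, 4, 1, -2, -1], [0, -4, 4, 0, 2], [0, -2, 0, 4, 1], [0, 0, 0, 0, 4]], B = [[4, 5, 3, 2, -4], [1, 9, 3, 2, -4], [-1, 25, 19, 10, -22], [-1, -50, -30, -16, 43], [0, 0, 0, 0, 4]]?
Yes.

Two matrices over a field are similar if and only if they have the same invariant factors.

Both A and B have characteristic polynomial (x - 4)^5 and minimal polynomial (x - 4)^3. Computing further, both have invariant factors (x - 4)^2, (x - 4)^3. Hence A and B are similar.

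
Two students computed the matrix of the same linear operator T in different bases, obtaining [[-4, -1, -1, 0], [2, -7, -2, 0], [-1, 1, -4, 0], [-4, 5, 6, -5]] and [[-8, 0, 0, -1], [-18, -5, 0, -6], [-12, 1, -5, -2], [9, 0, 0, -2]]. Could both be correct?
Yes.

Two matrices over a field are similar if and only if they have the same invariant factors.

Both A and B have characteristic polynomial (x + 5)^4 and minimal polynomial (x + 5)^2. Computing further, both have invariant factors (x + 5)^2, (x + 5)^2. Hence A and B are similar.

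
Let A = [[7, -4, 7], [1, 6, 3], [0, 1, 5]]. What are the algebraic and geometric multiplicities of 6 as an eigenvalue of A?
The characteristic polynomial is (x - 6)^3, so the factor x - 6 appears with exponent 3: the algebraic multiplicity is 3.

rank(A - 6I) = 2, so the eigenspace has dimension 3 - 2 = 1: the geometric multiplicity is 1.

Since 1 < 3, A is not diagonalizable.

algebraic multiplicity 3, geometric multiplicity 1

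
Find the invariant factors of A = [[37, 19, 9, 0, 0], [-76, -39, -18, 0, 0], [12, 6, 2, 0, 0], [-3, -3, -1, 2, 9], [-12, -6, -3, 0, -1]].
x + 1, (x - 2)^2(x + 1)^2

The Jordan structure of A has elementary divisors (x + 1)^2, (x + 1), (x - 2)^2. Arranging the block sizes at each eigenvalue in decreasing order and taking row products gives the invariant factors.

Invariant factors (smallest first, each dividing the next): x + 1, (x - 2)^2(x + 1)^2.

Check: the last factor (x - 2)^2(x + 1)^2 is the minimal polynomial, and the product (x - 2)^2(x + 1)^3 is the characteristic polynomial.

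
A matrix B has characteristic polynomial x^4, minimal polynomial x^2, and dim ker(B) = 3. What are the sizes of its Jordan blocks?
λ = 0: algebraic multiplicity 4 (exponent in χ_B), largest block size 2 (exponent in m_B), 3 blocks (geometric multiplicity). These force block sizes [2, 1, 1].

Jordan blocks: (0, 2), (0, 1), (0, 1)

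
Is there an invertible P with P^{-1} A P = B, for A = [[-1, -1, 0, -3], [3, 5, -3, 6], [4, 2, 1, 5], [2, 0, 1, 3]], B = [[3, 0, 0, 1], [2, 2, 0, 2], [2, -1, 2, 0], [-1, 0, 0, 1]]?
Two matrices over a field are similar if and only if they have the same invariant factors.

Both A and B have characteristic polynomial (x - 2)^4 and minimal polynomial (x - 2)^2. Computing further, both have invariant factors (x - 2)^2, (x - 2)^2. Hence A and B are similar.

Yes.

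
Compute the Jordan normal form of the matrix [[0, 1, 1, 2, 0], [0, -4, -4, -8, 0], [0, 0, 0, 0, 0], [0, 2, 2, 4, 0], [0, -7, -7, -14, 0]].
J = [[0, 1, 0, 0, 0], [0, 0, 0, 0, 0], [0, 0, 0, 0, 0], [0, 0, 0, 0, 0], [0, 0, 0, 0, 0]]

The characteristic polynomial is det(xI - A) = x^5, so the eigenvalues are 0 (algebraic multiplicity 5).

For λ = 0: rank(A) = 1, rank(A^2) = 0. The eigenspace has dimension 5 - 1 = 4, so there are 4 Jordan blocks; the rank sequence gives block sizes [2, 1, 1, 1].

Assembling the blocks gives the Jordan form J above.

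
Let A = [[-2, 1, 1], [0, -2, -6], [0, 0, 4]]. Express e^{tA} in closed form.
e^{tA} = [[e^{-2*t}, t*e^{-2*t}, t*e^{-2*t}], [0, e^{-2*t}, (1 - e^{6*t})*e^{-2*t}], [0, 0, e^{4*t}]]

A has Jordan form J = [[-2, 1, 0], [0, -2, 0], [0, 0, 4]] with A = PJP^{-1}, so e^{tA} = P e^{tJ} P^{-1}.

For a Jordan block J_k(λ), e^{tJ_k(λ)} = e^{λt} · (I + tN + t^2 N^2/2! + ... + t^{k-1} N^{k-1}/(k-1)!) where N is the nilpotent superdiagonal part.

Assembling the blocks and conjugating back gives the entries of e^{tA} as shown above.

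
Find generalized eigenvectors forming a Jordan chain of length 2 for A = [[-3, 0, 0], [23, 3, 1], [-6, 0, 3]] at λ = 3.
We seek v_1 ∈ ker((A - 3I)^2) \ ker(A - 3I), then set v_{i+1} = (A - 3I) v_i.

One such chain is v_1 = [[0, 1, 1]]^T, v_2 = [[0, 1, 0]]^T. Check: (A - 3I) v_2 = [[0, 0, 0]]^T = 0.

v_1 = [[0, 1, 1]]^T, v_2 = [[0, 1, 0]]^T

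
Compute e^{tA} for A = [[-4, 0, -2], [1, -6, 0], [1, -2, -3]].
e^{tA} = [[((3 - 2*t)*e^{t} - 2)*e^{-5*t}, 4*((t - 1)*e^{t} + 1)*e^{-5*t}, 2*((1 - 2*t)*e^{t} - 1)*e^{-5*t}], [((2 - t)*e^{t} - 2)*e^{-5*t}, ((2*t - 3)*e^{t} + 4)*e^{-5*t}, 2*((1 - t)*e^{t} - 1)*e^{-5*t}], [(e^{t} - 1)*e^{-5*t}, 2*(1 - e^{t})*e^{-5*t}, (2*e^{t} - 1)*e^{-5*t}]]

A has Jordan form J = [[-5, 0, 0], [0, -4, 1], [0, 0, -4]] with A = PJP^{-1}, so e^{tA} = P e^{tJ} P^{-1}.

For a Jordan block J_k(λ), e^{tJ_k(λ)} = e^{λt} · (I + tN + t^2 N^2/2! + ... + t^{k-1} N^{k-1}/(k-1)!) where N is the nilpotent superdiagonal part.

Assembling the blocks and conjugating back gives the entries of e^{tA} as shown above.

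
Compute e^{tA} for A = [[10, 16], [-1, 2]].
A has Jordan form J = [[6, 1], [0, 6]] with A = PJP^{-1}, so e^{tA} = P e^{tJ} P^{-1}.

For a Jordan block J_k(λ), e^{tJ_k(λ)} = e^{λt} · (I + tN + t^2 N^2/2! + ... + t^{k-1} N^{k-1}/(k-1)!) where N is the nilpotent superdiagonal part.

Assembling the blocks and conjugating back gives the entries of e^{tA} as shown above.

e^{tA} = [[(4*t + 1)*e^{6*t}, 16*t*e^{6*t}], [-t*e^{6*t}, (1 - 4*t)*e^{6*t}]]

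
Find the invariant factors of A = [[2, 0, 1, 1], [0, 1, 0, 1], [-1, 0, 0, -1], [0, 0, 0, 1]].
The Jordan structure of A has elementary divisors (x - 1)^2, (x - 1)^2. Arranging the block sizes at each eigenvalue in decreasing order and taking row products gives the invariant factors.

Invariant factors (smallest first, each dividing the next): (x - 1)^2, (x - 1)^2.

Check: the last factor (x - 1)^2 is the minimal polynomial, and the product (x - 1)^4 is the characteristic polynomial.

(x - 1)^2, (x - 1)^2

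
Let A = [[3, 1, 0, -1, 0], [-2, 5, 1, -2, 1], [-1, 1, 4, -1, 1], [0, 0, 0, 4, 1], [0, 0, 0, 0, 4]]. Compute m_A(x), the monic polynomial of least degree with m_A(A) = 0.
m_A(x) = (x - 4)^3

The characteristic polynomial factors as (x - 4)^5. The minimal polynomial is ∏(x - λ)^{k_λ} where k_λ is the size of the largest Jordan block at λ.

For λ = 4: rank(A - 4I) = 3, and the largest Jordan block has size 3 (the smallest k with rank((A - 4I)^k) = rank((A - 4I)^(k+1))).

So m_A(x) = (x - 4)^3.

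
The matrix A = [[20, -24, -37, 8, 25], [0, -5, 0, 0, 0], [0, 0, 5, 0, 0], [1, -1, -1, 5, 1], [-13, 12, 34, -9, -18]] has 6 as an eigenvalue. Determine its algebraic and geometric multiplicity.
The characteristic polynomial is (x - 6)^2(x - 5)(x + 5)^2, so the factor x - 6 appears with exponent 2: the algebraic multiplicity is 2.

rank(A - 6I) = 4, so the eigenspace has dimension 5 - 4 = 1: the geometric multiplicity is 1.

Since 1 < 2, A is not diagonalizable.

algebraic multiplicity 2, geometric multiplicity 1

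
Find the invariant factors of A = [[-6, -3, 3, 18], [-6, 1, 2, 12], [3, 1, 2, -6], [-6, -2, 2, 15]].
x - 3, x - 3, (x - 3)^2

The Jordan structure of A has elementary divisors (x - 3)^2, (x - 3), (x - 3). Arranging the block sizes at each eigenvalue in decreasing order and taking row products gives the invariant factors.

Invariant factors (smallest first, each dividing the next): x - 3, x - 3, (x - 3)^2.

Check: the last factor (x - 3)^2 is the minimal polynomial, and the product (x - 3)^4 is the characteristic polynomial.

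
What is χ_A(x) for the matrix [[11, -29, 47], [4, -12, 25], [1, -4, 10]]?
xI - A = [[x - 11, 29, -47], [-4, x + 12, -25], [-1, 4, x - 10]].

Expanding det(xI - A) along the first row:
det(xI - A) = + (x - 11)·det([[x + 12, -25], [4, x - 10]]) - (29)·det([[-4, -25], [-1, x - 10]]) + (-47)·det([[-4, x + 12], [-1, 4]]).

Evaluating gives χ_A(x) = x^3 - 9x^2 + 27x - 27 = (x - 3)^3.

χ_A(x) = (x - 3)^3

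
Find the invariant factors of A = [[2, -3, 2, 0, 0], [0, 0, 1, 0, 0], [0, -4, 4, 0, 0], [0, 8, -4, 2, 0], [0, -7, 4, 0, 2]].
The Jordan structure of A has elementary divisors (x - 2)^3, (x - 2), (x - 2). Arranging the block sizes at each eigenvalue in decreasing order and taking row products gives the invariant factors.

Invariant factors (smallest first, each dividing the next): x - 2, x - 2, (x - 2)^3.

Check: the last factor (x - 2)^3 is the minimal polynomial, and the product (x - 2)^5 is the characteristic polynomial.

x - 2, x - 2, (x - 2)^3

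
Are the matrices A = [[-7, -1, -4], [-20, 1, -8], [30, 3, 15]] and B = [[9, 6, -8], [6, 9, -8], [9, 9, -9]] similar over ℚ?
Two matrices over a field are similar if and only if they have the same invariant factors.

Both A and B have characteristic polynomial (x - 3)^3 and minimal polynomial (x - 3)^2. Computing further, both have invariant factors x - 3, (x - 3)^2. Hence A and B are similar.

Yes.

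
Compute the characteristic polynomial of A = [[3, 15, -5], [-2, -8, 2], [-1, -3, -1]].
xI - A = [[x - 3, -15, 5], [2, x + 8, -2], [1, 3, x + 1]].

Expanding det(xI - A) along the first row:
det(xI - A) = + (x - 3)·det([[x + 8, -2], [3, x + 1]]) - (-15)·det([[2, -2], [1, x + 1]]) + (5)·det([[2, x + 8], [1, 3]]).

Evaluating gives χ_A(x) = x^3 + 6x^2 + 12x + 8 = (x + 2)^3.

χ_A(x) = (x + 2)^3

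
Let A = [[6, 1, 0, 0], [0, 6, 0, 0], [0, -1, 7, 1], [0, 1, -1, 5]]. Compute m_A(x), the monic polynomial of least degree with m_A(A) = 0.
m_A(x) = (x - 6)^2

The characteristic polynomial factors as (x - 6)^4. The minimal polynomial is ∏(x - λ)^{k_λ} where k_λ is the size of the largest Jordan block at λ.

For λ = 6: rank(A - 6I) = 2, and the largest Jordan block has size 2 (the smallest k with rank((A - 6I)^k) = rank((A - 6I)^(k+1))).

So m_A(x) = (x - 6)^2.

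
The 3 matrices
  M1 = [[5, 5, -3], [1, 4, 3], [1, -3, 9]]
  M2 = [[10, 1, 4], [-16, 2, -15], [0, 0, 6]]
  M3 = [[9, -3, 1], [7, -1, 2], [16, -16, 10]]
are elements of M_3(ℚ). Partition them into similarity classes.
1 class: {M1, M2, M3}

Characteristic polynomials: χ_{M1} = (x - 6)^3, χ_{M2} = (x - 6)^3, χ_{M3} = (x - 6)^3.

{M1, M2, M3}: invariant factors (x - 6)^3.

Matrices are similar if and only if their invariant-factor lists agree; the partition into similarity classes is {M1, M2, M3}.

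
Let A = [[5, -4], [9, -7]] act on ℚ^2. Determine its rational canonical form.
R = [[0, -1], [1, -2]]

The invariant factors of A (the non-unit diagonal entries of the Smith normal form of xI - A over ℚ[x]) are (x + 1)^2, each dividing the next. The characteristic polynomial is their product, (x + 1)^2.

The rational canonical form is the block-diagonal matrix of companion matrices C(f_i):
R = [[0, -1], [1, -2]].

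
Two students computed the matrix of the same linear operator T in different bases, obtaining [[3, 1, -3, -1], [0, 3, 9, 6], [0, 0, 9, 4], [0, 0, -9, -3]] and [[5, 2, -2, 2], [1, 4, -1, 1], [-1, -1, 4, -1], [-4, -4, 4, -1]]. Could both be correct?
No.

Both have characteristic polynomial (x - 3)^4 and minimal polynomial (x - 3)^2. But rank(A - 3I) = 2 for A while rank(B - 3I) = 1 for B, so the number of Jordan blocks at λ = 3 differs. A and B are not similar.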